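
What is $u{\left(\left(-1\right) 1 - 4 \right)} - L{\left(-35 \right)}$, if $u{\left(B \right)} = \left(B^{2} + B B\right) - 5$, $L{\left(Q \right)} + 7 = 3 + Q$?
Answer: $84$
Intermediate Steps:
$L{\left(Q \right)} = -4 + Q$ ($L{\left(Q \right)} = -7 + \left(3 + Q\right) = -4 + Q$)
$u{\left(B \right)} = -5 + 2 B^{2}$ ($u{\left(B \right)} = \left(B^{2} + B^{2}\right) - 5 = 2 B^{2} - 5 = -5 + 2 B^{2}$)
$u{\left(\left(-1\right) 1 - 4 \right)} - L{\left(-35 \right)} = \left(-5 + 2 \left(\left(-1\right) 1 - 4\right)^{2}\right) - \left(-4 - 35\right) = \left(-5 + 2 \left(-1 - 4\right)^{2}\right) - -39 = \left(-5 + 2 \left(-5\right)^{2}\right) + 39 = \left(-5 + 2 \cdot 25\right) + 39 = \left(-5 + 50\right) + 39 = 45 + 39 = 84$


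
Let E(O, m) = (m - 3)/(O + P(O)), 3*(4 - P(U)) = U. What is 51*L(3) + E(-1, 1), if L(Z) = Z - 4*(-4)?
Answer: 4842/5 ≈ 968.40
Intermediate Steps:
L(Z) = 16 + Z (L(Z) = Z + 16 = 16 + Z)
P(U) = 4 - U/3
E(O, m) = (-3 + m)/(4 + 2*O/3) (E(O, m) = (m - 3)/(O + (4 - O/3)) = (-3 + m)/(4 + 2*O/3))
51*L(3) + E(-1, 1) = 51*(16 + 3) + 3*(-3 + 1)/(2*(6 - 1)) = 51*19 + (3/2)*(-2)/5 = 969 + (3/2)*(1/5)*(-2) = 969 - 3/5 = 4842/5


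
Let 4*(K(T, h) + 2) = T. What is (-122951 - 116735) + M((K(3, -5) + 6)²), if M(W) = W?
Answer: -3834615/16 ≈ -2.3966e+5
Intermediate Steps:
K(T, h) = -2 + T/4
(-122951 - 116735) + M((K(3, -5) + 6)²) = (-122951 - 116735) + ((-2 + (¼)*3) + 6)² = -239686 + ((-2 + ¾) + 6)² = -239686 + (-5/4 + 6)² = -239686 + (19/4)² = -239686 + 361/16 = -3834615/16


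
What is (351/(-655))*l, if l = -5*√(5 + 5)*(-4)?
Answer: -1404*√10/131 ≈ -33.892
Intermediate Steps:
l = 20*√10 (l = -5*√10*(-4) = 20*√10 ≈ 63.246)
(351/(-655))*l = (351/(-655))*(20*√10) = (351*(-1/655))*(20*√10) = -1404*√10/131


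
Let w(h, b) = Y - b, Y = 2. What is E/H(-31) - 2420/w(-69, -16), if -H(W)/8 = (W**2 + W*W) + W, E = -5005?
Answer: -18259835/136152 ≈ -134.11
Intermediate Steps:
H(W) = -16*W**2 - 8*W (H(W) = -8*((W**2 + W*W) + W) = -8*((W**2 + W**2) + W) = -8*(2*W**2 + W) = -8*(W + 2*W**2) = -16*W**2 - 8*W)
w(h, b) = 2 - b
E/H(-31) - 2420/w(-69, -16) = -5005*1/(248*(1 + 2*(-31))) - 2420/(2 - 1*(-16)) = -5005*1/(248*(1 - 62)) - 2420/(2 + 16) = -5005/((-8*(-31)*(-61))) - 2420/18 = -5005/(-15128) - 2420*1/18 = -5005*(-1/15128) - 1210/9 = 5005/15128 - 1210/9 = -18259835/136152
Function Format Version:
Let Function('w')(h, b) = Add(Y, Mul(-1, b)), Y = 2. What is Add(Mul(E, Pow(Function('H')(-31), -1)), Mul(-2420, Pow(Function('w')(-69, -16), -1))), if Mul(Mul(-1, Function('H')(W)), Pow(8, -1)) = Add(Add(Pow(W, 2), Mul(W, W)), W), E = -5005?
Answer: Rational(-18259835, 136152) ≈ -134.11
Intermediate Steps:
Function('H')(W) = Add(Mul(-16, Pow(W, 2)), Mul(-8, W)) (Function('H')(W) = Mul(-8, Add(Add(Pow(W, 2), Mul(W, W)), W)) = Mul(-8, Add(Add(Pow(W, 2), Pow(W, 2)), W)) = Mul(-8, Add(Mul(2, Pow(W, 2)), W)) = Mul(-8, Add(W, Mul(2, Pow(W, 2)))) = Add(Mul(-16, Pow(W, 2)), Mul(-8, W)))
Function('w')(h, b) = Add(2, Mul(-1, b))
Add(Mul(E, Pow(Function('H')(-31), -1)), Mul(-2420, Pow(Function('w')(-69, -16), -1))) = Add(Mul(-5005, Pow(Mul(-8, -31, Add(1, Mul(2, -31))), -1)), Mul(-2420, Pow(Add(2, Mul(-1, -16)), -1))) = Add(Mul(-5005, Pow(Mul(-8, -31, Add(1, -62)), -1)), Mul(-2420, Pow(Add(2, 16), -1))) = Add(Mul(-5005, Pow(Mul(-8, -31, -61), -1)), Mul(-2420, Pow(18, -1))) = Add(Mul(-5005, Pow(-15128, -1)), Mul(-2420, Rational(1, 18))) = Add(Mul(-5005, Rational(-1, 15128)), Rational(-1210, 9)) = Add(Rational(5005, 15128), Rational(-1210, 9)) = Rational(-18259835, 136152)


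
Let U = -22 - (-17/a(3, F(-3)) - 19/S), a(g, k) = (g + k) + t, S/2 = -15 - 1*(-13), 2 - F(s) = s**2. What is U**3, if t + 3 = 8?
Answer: -59319/64 ≈ -926.86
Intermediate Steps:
F(s) = 2 - s**2
S = -4 (S = 2*(-15 - 1*(-13)) = 2*(-15 + 13) = 2*(-2) = -4)
t = 5 (t = -3 + 8 = 5)
a(g, k) = 5 + g + k (a(g, k) = (g + k) + 5 = 5 + g + k)
U = -39/4 (U = -22 - (-17/(5 + 3 + (2 - 1*(-3)**2)) - 19/(-4)) = -22 - (-17/(5 + 3 + (2 - 1*9)) - 19*(-1/4)) = -22 - (-17/(5 + 3 + (2 - 9)) + 19/4) = -22 - (-17/(5 + 3 - 7) + 19/4) = -22 - (-17/1 + 19/4) = -22 - (-17*1 + 19/4) = -22 - (-17 + 19/4) = -22 - 1*(-49/4) = -22 + 49/4 = -39/4 ≈ -9.7500)
U**3 = (-39/4)**3 = -59319/64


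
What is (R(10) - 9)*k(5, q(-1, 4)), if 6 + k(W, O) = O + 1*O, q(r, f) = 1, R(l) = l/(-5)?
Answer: 44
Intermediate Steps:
R(l) = -l/5 (R(l) = l*(-⅕) = -l/5)
k(W, O) = -6 + 2*O (k(W, O) = -6 + (O + 1*O) = -6 + (O + O) = -6 + 2*O)
(R(10) - 9)*k(5, q(-1, 4)) = (-⅕*10 - 9)*(-6 + 2*1) = (-2 - 9)*(-6 + 2) = -11*(-4) = 44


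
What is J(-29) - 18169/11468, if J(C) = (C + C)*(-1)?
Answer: 646975/11468 ≈ 56.416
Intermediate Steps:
J(C) = -2*C (J(C) = (2*C)*(-1) = -2*C)
J(-29) - 18169/11468 = -2*(-29) - 18169/11468 = 58 - 18169/11468 = 646975/11468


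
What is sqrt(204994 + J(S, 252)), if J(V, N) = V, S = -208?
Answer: 3*sqrt(22754) ≈ 452.53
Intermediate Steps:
sqrt(204994 + J(S, 252)) = sqrt(204994 - 208) = sqrt(204786) = 3*sqrt(22754)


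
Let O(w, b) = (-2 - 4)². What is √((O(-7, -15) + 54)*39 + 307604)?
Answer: √311114 ≈ 557.78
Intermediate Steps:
O(w, b) = 36 (O(w, b) = (-6)² = 36)
√((O(-7, -15) + 54)*39 + 307604) = √((36 + 54)*39 + 307604) = √(90*39 + 307604) = √(3510 + 307604) = √311114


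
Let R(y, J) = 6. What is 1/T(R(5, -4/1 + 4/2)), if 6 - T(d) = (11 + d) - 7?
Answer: -¼ ≈ -0.25000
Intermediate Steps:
T(d) = 2 - d (T(d) = 6 - ((11 + d) - 7) = 6 - (4 + d) = 6 + (-4 - d) = 2 - d)
1/T(R(5, -4/1 + 4/2)) = 1/(2 - 1*6) = 1/(2 - 6) = 1/(-4) = -¼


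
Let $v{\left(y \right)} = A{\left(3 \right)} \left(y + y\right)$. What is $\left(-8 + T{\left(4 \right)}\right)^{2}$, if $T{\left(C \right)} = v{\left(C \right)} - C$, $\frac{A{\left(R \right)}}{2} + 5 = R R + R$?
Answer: $10000$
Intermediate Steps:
$A{\left(R \right)} = -10 + 2 R + 2 R^{2}$ ($A{\left(R \right)} = -10 + 2 \left(R R + R\right) = -10 + 2 \left(R^{2} + R\right) = -10 + 2 \left(R + R^{2}\right) = -10 + \left(2 R + 2 R^{2}\right) = -10 + 2 R + 2 R^{2}$)
$v{\left(y \right)} = 28 y$ ($v{\left(y \right)} = \left(-10 + 2 \cdot 3 + 2 \cdot 3^{2}\right) \left(y + y\right) = \left(-10 + 6 + 2 \cdot 9\right) 2 y = \left(-10 + 6 + 18\right) 2 y = 14 \cdot 2 y = 28 y$)
$T{\left(C \right)} = 27 C$ ($T{\left(C \right)} = 28 C - C = 27 C$)
$\left(-8 + T{\left(4 \right)}\right)^{2} = \left(-8 + 27 \cdot 4\right)^{2} = \left(-8 + 108\right)^{2} = 100^{2} = 10000$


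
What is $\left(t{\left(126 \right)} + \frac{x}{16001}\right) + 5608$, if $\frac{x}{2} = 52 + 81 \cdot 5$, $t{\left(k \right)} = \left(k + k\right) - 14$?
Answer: $\frac{93542760}{16001} \approx 5846.1$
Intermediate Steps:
$t{\left(k \right)} = -14 + 2 k$ ($t{\left(k \right)} = 2 k - 14 = -14 + 2 k$)
$x = 914$ ($x = 2 \left(52 + 81 \cdot 5\right) = 2 \left(52 + 405\right) = 2 \cdot 457 = 914$)
$\left(t{\left(126 \right)} + \frac{x}{16001}\right) + 5608 = \left(\left(-14 + 2 \cdot 126\right) + \frac{914}{16001}\right) + 5608 = \left(\left(-14 + 252\right) + 914 \cdot \frac{1}{16001}\right) + 5608 = \left(238 + \frac{914}{16001}\right) + 5608 = \frac{3809152}{16001} + 5608 = \frac{93542760}{16001}$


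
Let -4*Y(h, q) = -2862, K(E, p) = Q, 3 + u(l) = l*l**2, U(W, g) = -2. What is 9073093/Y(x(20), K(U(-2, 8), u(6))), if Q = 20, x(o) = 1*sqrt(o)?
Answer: 18146186/1431 ≈ 12681.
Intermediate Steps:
x(o) = sqrt(o)
u(l) = -3 + l**3 (u(l) = -3 + l*l**2 = -3 + l**3)
K(E, p) = 20
Y(h, q) = 1431/2 (Y(h, q) = -1/4*(-2862) = 1431/2)
9073093/Y(x(20), K(U(-2, 8), u(6))) = 9073093/(1431/2) = 9073093*(2/1431) = 18146186/1431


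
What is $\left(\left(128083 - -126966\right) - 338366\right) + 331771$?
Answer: $248454$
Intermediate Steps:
$\left(\left(128083 - -126966\right) - 338366\right) + 331771 = \left(\left(128083 + 126966\right) - 338366\right) + 331771 = \left(255049 - 338366\right) + 331771 = -83317 + 331771 = 248454$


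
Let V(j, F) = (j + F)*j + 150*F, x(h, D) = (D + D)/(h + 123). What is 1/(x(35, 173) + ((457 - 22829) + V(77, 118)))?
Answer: 79/817270 ≈ 9.6663e-5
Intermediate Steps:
x(h, D) = 2*D/(123 + h) (x(h, D) = (2*D)/(123 + h) = 2*D/(123 + h))
V(j, F) = 150*F + j*(F + j) (V(j, F) = (F + j)*j + 150*F = j*(F + j) + 150*F = 150*F + j*(F + j))
1/(x(35, 173) + ((457 - 22829) + V(77, 118))) = 1/(2*173/(123 + 35) + ((457 - 22829) + (77**2 + 150*118 + 118*77))) = 1/(2*173/158 + (-22372 + (5929 + 17700 + 9086))) = 1/(2*173*(1/158) + (-22372 + 32715)) = 1/(173/79 + 10343) = 1/(817270/79) = 79/817270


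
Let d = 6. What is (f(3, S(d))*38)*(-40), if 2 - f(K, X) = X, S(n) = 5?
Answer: 4560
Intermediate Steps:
f(K, X) = 2 - X
(f(3, S(d))*38)*(-40) = ((2 - 1*5)*38)*(-40) = ((2 - 5)*38)*(-40) = -3*38*(-40) = -114*(-40) = 4560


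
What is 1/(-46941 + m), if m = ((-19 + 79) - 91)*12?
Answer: -1/47313 ≈ -2.1136e-5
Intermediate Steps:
m = -372 (m = (60 - 91)*12 = -31*12 = -372)
1/(-46941 + m) = 1/(-46941 - 372) = 1/(-47313) = -1/47313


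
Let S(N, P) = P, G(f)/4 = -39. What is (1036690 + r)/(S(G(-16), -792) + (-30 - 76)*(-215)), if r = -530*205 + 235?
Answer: 928275/21998 ≈ 42.198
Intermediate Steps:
G(f) = -156 (G(f) = 4*(-39) = -156)
r = -108415 (r = -108650 + 235 = -108415)
(1036690 + r)/(S(G(-16), -792) + (-30 - 76)*(-215)) = (1036690 - 108415)/(-792 + (-30 - 76)*(-215)) = 928275/(-792 - 106*(-215)) = 928275/(-792 + 22790) = 928275/21998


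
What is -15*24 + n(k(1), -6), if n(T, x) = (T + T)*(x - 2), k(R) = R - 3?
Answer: -328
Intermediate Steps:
k(R) = -3 + R
n(T, x) = 2*T*(-2 + x) (n(T, x) = (2*T)*(-2 + x) = 2*T*(-2 + x))
-15*24 + n(k(1), -6) = -15*24 + 2*(-3 + 1)*(-2 - 6) = -360 + 2*(-2)*(-8) = -360 + 32 = -328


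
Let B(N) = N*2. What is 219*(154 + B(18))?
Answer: 41610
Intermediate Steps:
B(N) = 2*N
219*(154 + B(18)) = 219*(154 + 2*18) = 219*(154 + 36) = 219*190 = 41610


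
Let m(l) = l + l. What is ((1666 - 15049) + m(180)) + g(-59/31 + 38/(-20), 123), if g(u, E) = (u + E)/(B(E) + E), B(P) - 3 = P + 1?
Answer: -1009245549/77500 ≈ -13023.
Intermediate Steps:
B(P) = 4 + P (B(P) = 3 + (P + 1) = 3 + (1 + P) = 4 + P)
g(u, E) = (E + u)/(4 + 2*E) (g(u, E) = (u + E)/((4 + E) + E) = (E + u)/(4 + 2*E))
m(l) = 2*l
((1666 - 15049) + m(180)) + g(-59/31 + 38/(-20), 123) = ((1666 - 15049) + 2*180) + (123 + (-59/31 + 38/(-20)))/(2*(2 + 123)) = (-13383 + 360) + (½)*(123 + (-59*1/31 + 38*(-1/20)))/125 = -13023 + (½)*(1/125)*(123 + (-59/31 - 19/10)) = -13023 + (½)*(1/125)*(123 - 1179/310) = -13023 + (½)*(1/125)*(36951/310) = -13023 + 36951/77500 = -1009245549/77500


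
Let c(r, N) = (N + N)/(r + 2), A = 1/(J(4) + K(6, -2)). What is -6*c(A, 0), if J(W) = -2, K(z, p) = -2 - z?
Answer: 0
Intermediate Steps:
A = -1/10 (A = 1/(-2 + (-2 - 1*6)) = 1/(-2 + (-2 - 6)) = 1/(-2 - 8) = 1/(-10) = -1/10 ≈ -0.10000)
c(r, N) = 2*N/(2 + r) (c(r, N) = (2*N)/(2 + r) = 2*N/(2 + r))
-6*c(A, 0) = -12*0/(2 - 1/10) = -12*0/19/10 = -12*0*10/19 = -6*0 = 0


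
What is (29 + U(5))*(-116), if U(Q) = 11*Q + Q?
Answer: -10324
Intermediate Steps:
U(Q) = 12*Q
(29 + U(5))*(-116) = (29 + 12*5)*(-116) = (29 + 60)*(-116) = 89*(-116) = -10324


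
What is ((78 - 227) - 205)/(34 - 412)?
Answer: 59/63 ≈ 0.93651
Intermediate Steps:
((78 - 227) - 205)/(34 - 412) = (-149 - 205)/(-378) = -354*(-1/378) = 59/63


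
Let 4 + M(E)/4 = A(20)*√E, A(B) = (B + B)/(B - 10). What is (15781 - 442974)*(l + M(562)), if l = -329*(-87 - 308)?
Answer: -55509031227 - 6835088*√562 ≈ -5.5671e+10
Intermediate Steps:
A(B) = 2*B/(-10 + B) (A(B) = (2*B)/(-10 + B) = 2*B/(-10 + B))
l = 129955 (l = -329*(-395) = 129955)
M(E) = -16 + 16*√E (M(E) = -16 + 4*((2*20/(-10 + 20))*√E) = -16 + 4*((2*20/10)*√E) = -16 + 4*((2*20*(⅒))*√E) = -16 + 4*(4*√E) = -16 + 16*√E)
(15781 - 442974)*(l + M(562)) = (15781 - 442974)*(129955 + (-16 + 16*√562)) = -427193*(129939 + 16*√562) = -55509031227 - 6835088*√562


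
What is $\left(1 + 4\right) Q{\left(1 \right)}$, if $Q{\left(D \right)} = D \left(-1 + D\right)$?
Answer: $0$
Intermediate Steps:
$\left(1 + 4\right) Q{\left(1 \right)} = \left(1 + 4\right) 1 \left(-1 + 1\right) = 5 \cdot 1 \cdot 0 = 5 \cdot 0 = 0$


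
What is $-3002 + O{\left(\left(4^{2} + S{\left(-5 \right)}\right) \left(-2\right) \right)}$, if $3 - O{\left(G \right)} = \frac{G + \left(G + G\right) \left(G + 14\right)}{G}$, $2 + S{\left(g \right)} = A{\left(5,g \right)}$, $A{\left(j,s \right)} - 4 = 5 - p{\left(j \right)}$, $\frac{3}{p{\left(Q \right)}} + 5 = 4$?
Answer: $-2924$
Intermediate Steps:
$p{\left(Q \right)} = -3$ ($p{\left(Q \right)} = \frac{3}{-5 + 4} = \frac{3}{-1} = 3 \left(-1\right) = -3$)
$A{\left(j,s \right)} = 12$ ($A{\left(j,s \right)} = 4 + \left(5 - -3\right) = 4 + \left(5 + 3\right) = 4 + 8 = 12$)
$S{\left(g \right)} = 10$ ($S{\left(g \right)} = -2 + 12 = 10$)
$O{\left(G \right)} = 3 - \frac{G + 2 G \left(14 + G\right)}{G}$ ($O{\left(G \right)} = 3 - \frac{G + \left(G + G\right) \left(G + 14\right)}{G} = 3 - \frac{G + 2 G \left(14 + G\right)}{G}$)
$-3002 + O{\left(\left(4^{2} + S{\left(-5 \right)}\right) \left(-2\right) \right)} = -3002 - \left(26 + 2 \left(4^{2} + 10\right) \left(-2\right)\right) = -3002 - \left(26 + 2 \left(16 + 10\right) \left(-2\right)\right) = -3002 - \left(26 + 2 \cdot 26 \left(-2\right)\right) = -3002 - -78 = -3002 + \left(-26 + 104\right) = -3002 + 78 = -2924$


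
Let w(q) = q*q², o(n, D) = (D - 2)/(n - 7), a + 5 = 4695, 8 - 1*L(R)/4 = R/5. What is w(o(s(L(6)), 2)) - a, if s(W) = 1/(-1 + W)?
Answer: -4690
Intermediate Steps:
L(R) = 32 - 4*R/5
a = 4690 (a = -5 + 4695 = 4690)
o(n, D) = (-2 + D)/(-7 + n)
w(q) = q³
w(o(s(L(6)), 2)) - a = ((-2 + 2)/(-7 + 1/(-1 + (32 - ⅘*6))))³ - 1*4690 = (0/(-7 + 1/(-1 + (32 - 24/5))))³ - 4690 = (0/(-7 + 1/(-1 + 136/5)))³ - 4690 = (0/(-7 + 1/(131/5)))³ - 4690 = (0/(-7 + 5/131))³ - 4690 = (0/(-912/131))³ - 4690 = (-131/912*0)³ - 4690 = 0³ - 4690 = 0 - 4690 = -4690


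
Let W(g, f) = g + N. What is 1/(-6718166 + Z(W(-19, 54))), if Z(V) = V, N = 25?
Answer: -1/6718160 ≈ -1.4885e-7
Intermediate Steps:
W(g, f) = 25 + g (W(g, f) = g + 25 = 25 + g)
1/(-6718166 + Z(W(-19, 54))) = 1/(-6718166 + (25 - 19)) = 1/(-6718166 + 6) = 1/(-6718160) = -1/6718160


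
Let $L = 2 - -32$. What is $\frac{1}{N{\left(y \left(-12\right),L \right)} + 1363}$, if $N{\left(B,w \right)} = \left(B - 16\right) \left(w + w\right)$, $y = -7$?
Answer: $\frac{1}{5987} \approx 0.00016703$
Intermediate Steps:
$L = 34$ ($L = 2 + 32 = 34$)
$N{\left(B,w \right)} = 2 w \left(-16 + B\right)$ ($N{\left(B,w \right)} = \left(-16 + B\right) 2 w = 2 w \left(-16 + B\right)$)
$\frac{1}{N{\left(y \left(-12\right),L \right)} + 1363} = \frac{1}{2 \cdot 34 \left(-16 - -84\right) + 1363} = \frac{1}{2 \cdot 34 \left(-16 + 84\right) + 1363} = \frac{1}{2 \cdot 34 \cdot 68 + 1363} = \frac{1}{4624 + 1363} = \frac{1}{5987}$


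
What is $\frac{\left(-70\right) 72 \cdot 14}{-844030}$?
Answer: $\frac{7056}{84403} \approx 0.083599$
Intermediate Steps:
$\frac{\left(-70\right) 72 \cdot 14}{-844030} = \left(-5040\right) 14 \left(- \frac{1}{844030}\right) = \left(-70560\right) \left(- \frac{1}{844030}\right) = \frac{7056}{84403}$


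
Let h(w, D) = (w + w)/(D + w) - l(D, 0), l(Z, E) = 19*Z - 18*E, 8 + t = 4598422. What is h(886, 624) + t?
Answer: 3462852176/755 ≈ 4.5866e+6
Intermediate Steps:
t = 4598414 (t = -8 + 4598422 = 4598414)
l(Z, E) = -18*E + 19*Z
h(w, D) = -19*D + 2*w/(D + w) (h(w, D) = (w + w)/(D + w) - (-18*0 + 19*D) = (2*w)/(D + w) - (0 + 19*D) = 2*w/(D + w) - 19*D = -19*D + 2*w/(D + w))
h(886, 624) + t = (-19*624**2 + 2*886 - 19*624*886)/(624 + 886) + 4598414 = (-19*389376 + 1772 - 10504416)/1510 + 4598414 = (-7398144 + 1772 - 10504416)/1510 + 4598414 = (1/1510)*(-17900788) + 4598414 = -8950394/755 + 4598414 = 3462852176/755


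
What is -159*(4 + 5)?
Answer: -1431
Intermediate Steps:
-159*(4 + 5) = -159*9 = -53*27 = -1431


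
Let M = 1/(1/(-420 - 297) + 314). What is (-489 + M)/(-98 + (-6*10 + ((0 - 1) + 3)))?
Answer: 9174273/2926781 ≈ 3.1346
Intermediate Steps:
M = 717/225137 (M = 1/(1/(-717) + 314) = 1/(-1/717 + 314) = 1/(225137/717) = 717/225137 ≈ 0.0031847)
(-489 + M)/(-98 + (-6*10 + ((0 - 1) + 3))) = (-489 + 717/225137)/(-98 + (-6*10 + ((0 - 1) + 3))) = -110091276/(225137*(-98 + (-60 + (-1 + 3)))) = -110091276/(225137*(-98 + (-60 + 2))) = -110091276/(225137*(-98 - 58)) = -110091276/225137/(-156) = -110091276/225137*(-1/156) = 9174273/2926781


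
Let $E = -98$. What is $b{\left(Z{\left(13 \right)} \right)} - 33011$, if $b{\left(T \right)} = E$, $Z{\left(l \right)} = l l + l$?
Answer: $-33109$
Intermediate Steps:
$Z{\left(l \right)} = l + l^{2}$ ($Z{\left(l \right)} = l^{2} + l = l + l^{2}$)
$b{\left(T \right)} = -98$
$b{\left(Z{\left(13 \right)} \right)} - 33011 = -98 - 33011 = -33109$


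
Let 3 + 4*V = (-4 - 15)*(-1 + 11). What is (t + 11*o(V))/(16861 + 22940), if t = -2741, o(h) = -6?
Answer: -2807/39801 ≈ -0.070526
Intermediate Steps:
V = -193/4 (V = -3/4 + ((-4 - 15)*(-1 + 11))/4 = -3/4 + (-19*10)/4 = -3/4 + (1/4)*(-190) = -3/4 - 95/2 = -193/4 ≈ -48.250)
(t + 11*o(V))/(16861 + 22940) = (-2741 + 11*(-6))/(16861 + 22940) = (-2741 - 66)/39801 = -2807*1/39801 = -2807/39801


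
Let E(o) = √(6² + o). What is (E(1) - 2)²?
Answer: (2 - √37)² ≈ 16.669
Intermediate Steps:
E(o) = √(36 + o)
(E(1) - 2)² = (√(36 + 1) - 2)² = (√37 - 2)² = (-2 + √37)²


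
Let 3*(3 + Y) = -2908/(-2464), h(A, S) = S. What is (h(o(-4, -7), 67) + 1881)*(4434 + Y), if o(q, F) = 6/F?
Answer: 3988147705/462 ≈ 8.6324e+6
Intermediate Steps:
Y = -4817/1848 (Y = -3 + (-2908/(-2464))/3 = -3 + (-2908*(-1/2464))/3 = -3 + (1/3)*(727/616) = -3 + 727/1848 = -4817/1848 ≈ -2.6066)
(h(o(-4, -7), 67) + 1881)*(4434 + Y) = (67 + 1881)*(4434 - 4817/1848) = 1948*(8189215/1848) = 3988147705/462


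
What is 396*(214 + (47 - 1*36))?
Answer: 89100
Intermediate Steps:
396*(214 + (47 - 1*36)) = 396*(214 + (47 - 36)) = 396*(214 + 11) = 396*225 = 89100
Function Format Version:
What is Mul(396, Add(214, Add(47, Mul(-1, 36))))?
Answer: 89100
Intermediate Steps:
Mul(396, Add(214, Add(47, Mul(-1, 36)))) = Mul(396, Add(214, Add(47, -36))) = Mul(396, Add(214, 11)) = Mul(396, 225) = 89100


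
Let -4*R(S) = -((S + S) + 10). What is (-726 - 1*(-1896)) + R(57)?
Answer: 1201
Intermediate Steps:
R(S) = 5/2 + S/2 (R(S) = -(-1)*((S + S) + 10)/4 = -(-1)*(2*S + 10)/4 = -(-1)*(10 + 2*S)/4 = -(-10 - 2*S)/4 = 5/2 + S/2)
(-726 - 1*(-1896)) + R(57) = (-726 - 1*(-1896)) + (5/2 + (½)*57) = (-726 + 1896) + (5/2 + 57/2) = 1170 + 31 = 1201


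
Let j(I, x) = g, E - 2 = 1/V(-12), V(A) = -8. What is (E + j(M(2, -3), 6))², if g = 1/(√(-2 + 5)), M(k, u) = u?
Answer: 739/192 + 5*√3/4 ≈ 6.0140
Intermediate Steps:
E = 15/8 (E = 2 + 1/(-8) = 2 - ⅛ = 15/8 ≈ 1.8750)
g = √3/3 (g = 1/(√3) = √3/3 ≈ 0.57735)
j(I, x) = √3/3
(E + j(M(2, -3), 6))² = (15/8 + √3/3)²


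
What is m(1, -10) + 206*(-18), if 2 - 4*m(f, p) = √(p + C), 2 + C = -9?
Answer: -7415/2 - I*√21/4 ≈ -3707.5 - 1.1456*I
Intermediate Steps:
C = -11 (C = -2 - 9 = -11)
m(f, p) = ½ - √(-11 + p)/4 (m(f, p) = ½ - √(p - 11)/4 = ½ - √(-11 + p)/4)
m(1, -10) + 206*(-18) = (½ - √(-11 - 10)/4) + 206*(-18) = (½ - I*√21/4) - 3708 = -7415/2 - I*√21/4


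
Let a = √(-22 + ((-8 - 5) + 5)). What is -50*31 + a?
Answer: -1550 + I*√30 ≈ -1550.0 + 5.4772*I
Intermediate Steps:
a = I*√30 (a = √(-22 + (-13 + 5)) = √(-22 - 8) = √(-30) = I*√30 ≈ 5.4772*I)
-50*31 + a = -50*31 + I*√30 = -1550 + I*√30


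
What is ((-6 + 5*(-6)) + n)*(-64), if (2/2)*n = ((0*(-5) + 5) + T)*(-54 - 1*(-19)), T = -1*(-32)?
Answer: 85184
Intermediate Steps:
T = 32
n = -1295 (n = ((0*(-5) + 5) + 32)*(-54 - 1*(-19)) = ((0 + 5) + 32)*(-54 + 19) = (5 + 32)*(-35) = 37*(-35) = -1295)
((-6 + 5*(-6)) + n)*(-64) = ((-6 + 5*(-6)) - 1295)*(-64) = ((-6 - 30) - 1295)*(-64) = (-36 - 1295)*(-64) = -1331*(-64) = 85184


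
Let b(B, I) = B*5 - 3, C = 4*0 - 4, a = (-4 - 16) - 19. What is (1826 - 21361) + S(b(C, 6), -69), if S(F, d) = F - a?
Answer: -19519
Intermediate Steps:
a = -39 (a = -20 - 19 = -39)
C = -4 (C = 0 - 4 = -4)
b(B, I) = -3 + 5*B (b(B, I) = 5*B - 3 = -3 + 5*B)
S(F, d) = 39 + F (S(F, d) = F - 1*(-39) = F + 39 = 39 + F)
(1826 - 21361) + S(b(C, 6), -69) = (1826 - 21361) + (39 + (-3 + 5*(-4))) = -19535 + (39 + (-3 - 20)) = -19535 + (39 - 23) = -19535 + 16 = -19519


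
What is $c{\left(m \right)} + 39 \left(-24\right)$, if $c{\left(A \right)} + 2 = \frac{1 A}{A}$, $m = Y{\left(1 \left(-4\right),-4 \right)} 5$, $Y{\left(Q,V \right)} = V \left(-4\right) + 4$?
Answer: $-937$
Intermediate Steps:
$Y{\left(Q,V \right)} = 4 - 4 V$ ($Y{\left(Q,V \right)} = - 4 V + 4 = 4 - 4 V$)
$m = 100$ ($m = \left(4 - -16\right) 5 = \left(4 + 16\right) 5 = 20 \cdot 5 = 100$)
$c{\left(A \right)} = -1$ ($c{\left(A \right)} = -2 + \frac{1 A}{A} = -2 + \frac{A}{A} = -2 + 1 = -1$)
$c{\left(m \right)} + 39 \left(-24\right) = -1 + 39 \left(-24\right) = -1 - 936 = -937$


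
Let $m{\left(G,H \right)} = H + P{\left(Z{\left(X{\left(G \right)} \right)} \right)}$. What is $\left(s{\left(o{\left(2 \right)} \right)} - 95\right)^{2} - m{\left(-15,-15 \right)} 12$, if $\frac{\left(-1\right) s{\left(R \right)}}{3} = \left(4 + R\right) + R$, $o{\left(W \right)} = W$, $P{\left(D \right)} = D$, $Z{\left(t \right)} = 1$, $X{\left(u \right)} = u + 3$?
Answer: $14329$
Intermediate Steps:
$X{\left(u \right)} = 3 + u$
$m{\left(G,H \right)} = 1 + H$ ($m{\left(G,H \right)} = H + 1 = 1 + H$)
$s{\left(R \right)} = -12 - 6 R$ ($s{\left(R \right)} = - 3 \left(\left(4 + R\right) + R\right) = - 3 \left(4 + 2 R\right) = -12 - 6 R$)
$\left(s{\left(o{\left(2 \right)} \right)} - 95\right)^{2} - m{\left(-15,-15 \right)} 12 = \left(\left(-12 - 12\right) - 95\right)^{2} - \left(1 - 15\right) 12 = \left(\left(-12 - 12\right) - 95\right)^{2} - \left(-14\right) 12 = \left(-24 - 95\right)^{2} - -168 = \left(-119\right)^{2} + 168 = 14161 + 168 = 14329$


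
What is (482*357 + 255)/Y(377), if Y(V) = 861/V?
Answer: 21656011/287 ≈ 75457.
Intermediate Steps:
(482*357 + 255)/Y(377) = (482*357 + 255)/((861/377)) = (172074 + 255)/((861*(1/377))) = 172329/(861/377) = 172329*(377/861) = 21656011/287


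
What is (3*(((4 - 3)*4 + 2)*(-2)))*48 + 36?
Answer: -1692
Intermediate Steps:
(3*(((4 - 3)*4 + 2)*(-2)))*48 + 36 = (3*((1*4 + 2)*(-2)))*48 + 36 = (3*((4 + 2)*(-2)))*48 + 36 = (3*(6*(-2)))*48 + 36 = (3*(-12))*48 + 36 = -36*48 + 36 = -1728 + 36 = -1692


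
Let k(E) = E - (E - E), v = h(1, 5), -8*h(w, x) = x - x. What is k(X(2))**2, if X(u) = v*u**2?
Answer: 0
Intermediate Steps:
h(w, x) = 0 (h(w, x) = -(x - x)/8 = -1/8*0 = 0)
v = 0
X(u) = 0 (X(u) = 0*u**2 = 0)
k(E) = E (k(E) = E - 1*0 = E + 0 = E)
k(X(2))**2 = 0**2 = 0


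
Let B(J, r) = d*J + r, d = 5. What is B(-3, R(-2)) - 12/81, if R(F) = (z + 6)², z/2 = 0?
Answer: 563/27 ≈ 20.852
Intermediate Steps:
z = 0 (z = 2*0 = 0)
R(F) = 36 (R(F) = (0 + 6)² = 6² = 36)
B(J, r) = r + 5*J (B(J, r) = 5*J + r = r + 5*J)
B(-3, R(-2)) - 12/81 = (36 + 5*(-3)) - 12/81 = (36 - 15) - 12*1/81 = 21 - 4/27 = 563/27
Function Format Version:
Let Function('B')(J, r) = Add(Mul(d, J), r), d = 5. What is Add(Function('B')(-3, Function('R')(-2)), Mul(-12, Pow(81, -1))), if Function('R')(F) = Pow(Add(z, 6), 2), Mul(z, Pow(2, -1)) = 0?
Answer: Rational(563, 27) ≈ 20.852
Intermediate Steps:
z = 0 (z = Mul(2, 0) = 0)
Function('R')(F) = 36 (Function('R')(F) = Pow(Add(0, 6), 2) = Pow(6, 2) = 36)
Function('B')(J, r) = Add(r, Mul(5, J)) (Function('B')(J, r) = Add(Mul(5, J), r) = Add(r, Mul(5, J)))
Add(Function('B')(-3, Function('R')(-2)), Mul(-12, Pow(81, -1))) = Add(Add(36, Mul(5, -3)), Mul(-12, Pow(81, -1))) = Add(Add(36, -15), Mul(-12, Rational(1, 81))) = Add(21, Rational(-4, 27)) = Rational(563, 27)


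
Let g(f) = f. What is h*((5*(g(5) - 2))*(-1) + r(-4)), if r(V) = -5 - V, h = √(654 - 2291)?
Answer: -16*I*√1637 ≈ -647.36*I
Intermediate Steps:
h = I*√1637 (h = √(-1637) = I*√1637 ≈ 40.46*I)
h*((5*(g(5) - 2))*(-1) + r(-4)) = (I*√1637)*((5*(5 - 2))*(-1) + (-5 - 1*(-4))) = (I*√1637)*((5*3)*(-1) + (-5 + 4)) = (I*√1637)*(15*(-1) - 1) = (I*√1637)*(-15 - 1) = (I*√1637)*(-16) = -16*I*√1637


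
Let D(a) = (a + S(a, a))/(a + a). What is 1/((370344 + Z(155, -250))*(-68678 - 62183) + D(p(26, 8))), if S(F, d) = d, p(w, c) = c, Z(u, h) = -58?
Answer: -1/48455996245 ≈ -2.0637e-11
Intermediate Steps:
D(a) = 1 (D(a) = (a + a)/(a + a) = (2*a)/((2*a)) = (2*a)*(1/(2*a)) = 1)
1/((370344 + Z(155, -250))*(-68678 - 62183) + D(p(26, 8))) = 1/((370344 - 58)*(-68678 - 62183) + 1) = 1/(370286*(-130861) + 1) = 1/(-48455996246 + 1) = 1/(-48455996245) = -1/48455996245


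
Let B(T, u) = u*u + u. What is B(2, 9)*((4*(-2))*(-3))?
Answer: 2160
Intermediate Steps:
B(T, u) = u + u² (B(T, u) = u² + u = u + u²)
B(2, 9)*((4*(-2))*(-3)) = (9*(1 + 9))*((4*(-2))*(-3)) = (9*10)*(-8*(-3)) = 90*24 = 2160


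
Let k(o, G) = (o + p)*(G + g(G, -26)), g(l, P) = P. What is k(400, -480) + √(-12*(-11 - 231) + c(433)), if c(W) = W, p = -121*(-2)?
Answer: -324852 + √3337 ≈ -3.2479e+5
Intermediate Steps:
p = 242
k(o, G) = (-26 + G)*(242 + o) (k(o, G) = (o + 242)*(G - 26) = (242 + o)*(-26 + G) = (-26 + G)*(242 + o))
k(400, -480) + √(-12*(-11 - 231) + c(433)) = (-6292 - 26*400 + 242*(-480) - 480*400) + √(-12*(-11 - 231) + 433) = (-6292 - 10400 - 116160 - 192000) + √(-12*(-242) + 433) = -324852 + √(2904 + 433) = -324852 + √3337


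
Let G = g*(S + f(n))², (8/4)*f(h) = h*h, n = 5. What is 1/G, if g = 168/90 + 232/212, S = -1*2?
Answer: 530/173019 ≈ 0.0030632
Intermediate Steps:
S = -2
f(h) = h²/2 (f(h) = (h*h)/2 = h²/2)
g = 2354/795 (g = 168*(1/90) + 232*(1/212) = 28/15 + 58/53 = 2354/795 ≈ 2.9610)
G = 173019/530 (G = 2354*(-2 + (½)*5²)²/795 = 2354*(-2 + (½)*25)²/795 = 2354*(-2 + 25/2)²/795 = 2354*(21/2)²/795 = (2354/795)*(441/4) = 173019/530 ≈ 326.45)
1/G = 1/(173019/530) = 530/173019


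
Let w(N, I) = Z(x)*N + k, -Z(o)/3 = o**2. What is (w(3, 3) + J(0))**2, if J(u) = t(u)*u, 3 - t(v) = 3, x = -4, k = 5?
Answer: 19321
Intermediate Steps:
t(v) = 0 (t(v) = 3 - 1*3 = 3 - 3 = 0)
Z(o) = -3*o**2
w(N, I) = 5 - 48*N (w(N, I) = (-3*(-4)**2)*N + 5 = (-3*16)*N + 5 = -48*N + 5 = 5 - 48*N)
J(u) = 0 (J(u) = 0*u = 0)
(w(3, 3) + J(0))**2 = ((5 - 48*3) + 0)**2 = ((5 - 144) + 0)**2 = (-139 + 0)**2 = (-139)**2 = 19321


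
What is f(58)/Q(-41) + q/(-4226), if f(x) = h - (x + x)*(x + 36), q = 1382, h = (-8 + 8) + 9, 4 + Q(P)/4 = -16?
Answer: 4593171/33808 ≈ 135.86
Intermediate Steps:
Q(P) = -80 (Q(P) = -16 + 4*(-16) = -16 - 64 = -80)
h = 9 (h = 0 + 9 = 9)
f(x) = 9 - 2*x*(36 + x) (f(x) = 9 - (x + x)*(x + 36) = 9 - 2*x*(36 + x))
f(58)/Q(-41) + q/(-4226) = (9 - 72*58 - 2*58²)/(-80) + 1382/(-4226) = (9 - 4176 - 2*3364)*(-1/80) + 1382*(-1/4226) = (9 - 4176 - 6728)*(-1/80) - 691/2113 = -10895*(-1/80) - 691/2113 = 2179/16 - 691/2113 = 4593171/33808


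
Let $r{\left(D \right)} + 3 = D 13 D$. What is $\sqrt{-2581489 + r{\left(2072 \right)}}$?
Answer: $10 \sqrt{532299} \approx 7295.9$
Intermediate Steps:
$r{\left(D \right)} = -3 + 13 D^{2}$ ($r{\left(D \right)} = -3 + D 13 D = -3 + 13 D D = -3 + 13 D^{2}$)
$\sqrt{-2581489 + r{\left(2072 \right)}} = \sqrt{-2581489 - \left(3 - 13 \cdot 2072^{2}\right)} = \sqrt{-2581489 + \left(-3 + 13 \cdot 4293184\right)} = \sqrt{-2581489 + \left(-3 + 55811392\right)} = \sqrt{-2581489 + 55811389} = \sqrt{53229900} = 10 \sqrt{532299}$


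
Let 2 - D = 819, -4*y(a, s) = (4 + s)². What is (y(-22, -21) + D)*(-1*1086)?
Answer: 1931451/2 ≈ 9.6573e+5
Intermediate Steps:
y(a, s) = -(4 + s)²/4
D = -817 (D = 2 - 1*819 = 2 - 819 = -817)
(y(-22, -21) + D)*(-1*1086) = (-(4 - 21)²/4 - 817)*(-1*1086) = (-¼*(-17)² - 817)*(-1086) = (-¼*289 - 817)*(-1086) = (-289/4 - 817)*(-1086) = -3557/4*(-1086) = 1931451/2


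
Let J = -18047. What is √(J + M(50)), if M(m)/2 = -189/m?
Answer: 2*I*√112841/5 ≈ 134.37*I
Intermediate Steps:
M(m) = -378/m (M(m) = 2*(-189/m) = -378/m)
√(J + M(50)) = √(-18047 - 378/50) = √(-18047 - 378*1/50) = √(-18047 - 189/25) = √(-451364/25) = 2*I*√112841/5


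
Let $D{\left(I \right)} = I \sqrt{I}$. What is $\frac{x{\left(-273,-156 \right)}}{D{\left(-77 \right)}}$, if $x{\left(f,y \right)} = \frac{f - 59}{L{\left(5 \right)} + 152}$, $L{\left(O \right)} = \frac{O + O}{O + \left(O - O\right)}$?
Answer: $- \frac{166 i \sqrt{77}}{456533} \approx - 0.0031907 i$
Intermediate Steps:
$L{\left(O \right)} = 2$ ($L{\left(O \right)} = \frac{2 O}{O + 0} = \frac{2 O}{O} = 2$)
$x{\left(f,y \right)} = - \frac{59}{154} + \frac{f}{154}$ ($x{\left(f,y \right)} = \frac{f - 59}{2 + 152} = \frac{-59 + f}{154} = \left(-59 + f\right) \frac{1}{154} = - \frac{59}{154} + \frac{f}{154}$)
$D{\left(I \right)} = I^{\frac{3}{2}}$
$\frac{x{\left(-273,-156 \right)}}{D{\left(-77 \right)}} = \frac{- \frac{59}{154} + \frac{1}{154} \left(-273\right)}{\left(-77\right)^{\frac{3}{2}}} = \frac{- \frac{59}{154} - \frac{39}{22}}{\left(-77\right) i \sqrt{77}} = - \frac{166 \frac{i \sqrt{77}}{5929}}{77} = - \frac{166 i \sqrt{77}}{456533}$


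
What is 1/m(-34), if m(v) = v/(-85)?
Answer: 5/2 ≈ 2.5000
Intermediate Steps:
m(v) = -v/85 (m(v) = v*(-1/85) = -v/85)
1/m(-34) = 1/(-1/85*(-34)) = 1/(2/5) = 5/2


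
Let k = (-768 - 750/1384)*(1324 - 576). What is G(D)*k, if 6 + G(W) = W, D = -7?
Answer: 1292881161/173 ≈ 7.4733e+6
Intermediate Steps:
G(W) = -6 + W
k = -99452397/173 (k = (-768 - 750*1/1384)*748 = (-768 - 375/692)*748 = -531831/692*748 = -99452397/173 ≈ -5.7487e+5)
G(D)*k = (-6 - 7)*(-99452397/173) = -13*(-99452397/173) = 1292881161/173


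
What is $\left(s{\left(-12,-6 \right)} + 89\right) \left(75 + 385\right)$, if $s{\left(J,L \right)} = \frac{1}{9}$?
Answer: $\frac{368920}{9} \approx 40991.0$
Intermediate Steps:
$s{\left(J,L \right)} = \frac{1}{9}$
$\left(s{\left(-12,-6 \right)} + 89\right) \left(75 + 385\right) = \left(\frac{1}{9} + 89\right) \left(75 + 385\right) = \frac{802}{9} \cdot 460 = \frac{368920}{9}$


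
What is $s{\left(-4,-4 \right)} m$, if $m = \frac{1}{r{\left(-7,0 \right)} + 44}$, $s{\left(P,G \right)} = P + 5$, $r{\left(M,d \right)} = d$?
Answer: $\frac{1}{44} \approx 0.022727$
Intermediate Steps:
$s{\left(P,G \right)} = 5 + P$
$m = \frac{1}{44}$ ($m = \frac{1}{0 + 44} = \frac{1}{44} \approx 0.022727$)
$s{\left(-4,-4 \right)} m = \left(5 - 4\right) \frac{1}{44} = 1 \cdot \frac{1}{44} = \frac{1}{44}$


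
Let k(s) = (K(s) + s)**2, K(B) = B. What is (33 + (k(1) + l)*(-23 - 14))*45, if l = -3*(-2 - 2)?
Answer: -25155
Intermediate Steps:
l = 12 (l = -3*(-4) = 12)
k(s) = 4*s**2 (k(s) = (s + s)**2 = (2*s)**2 = 4*s**2)
(33 + (k(1) + l)*(-23 - 14))*45 = (33 + (4*1**2 + 12)*(-23 - 14))*45 = (33 + (4*1 + 12)*(-37))*45 = (33 + (4 + 12)*(-37))*45 = (33 + 16*(-37))*45 = (33 - 592)*45 = -559*45 = -25155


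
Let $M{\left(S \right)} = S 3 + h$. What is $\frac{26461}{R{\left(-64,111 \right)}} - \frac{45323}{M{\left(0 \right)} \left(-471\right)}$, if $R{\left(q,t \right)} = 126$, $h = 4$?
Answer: $\frac{9260537}{39564} \approx 234.06$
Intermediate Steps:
$M{\left(S \right)} = 4 + 3 S$ ($M{\left(S \right)} = S 3 + 4 = 3 S + 4 = 4 + 3 S$)
$\frac{26461}{R{\left(-64,111 \right)}} - \frac{45323}{M{\left(0 \right)} \left(-471\right)} = \frac{26461}{126} - \frac{45323}{\left(4 + 3 \cdot 0\right) \left(-471\right)} = 26461 \cdot \frac{1}{126} - \frac{45323}{\left(4 + 0\right) \left(-471\right)} = \frac{26461}{126} - \frac{45323}{4 \left(-471\right)} = \frac{26461}{126} - \frac{45323}{-1884} = \frac{26461}{126} - - \frac{45323}{1884} = \frac{26461}{126} + \frac{45323}{1884} = \frac{9260537}{39564}$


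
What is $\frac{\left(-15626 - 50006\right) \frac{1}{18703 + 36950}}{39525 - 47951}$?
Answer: $\frac{32816}{234466089} \approx 0.00013996$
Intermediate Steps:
$\frac{\left(-15626 - 50006\right) \frac{1}{18703 + 36950}}{39525 - 47951} = \frac{\left(-65632\right) \frac{1}{55653}}{39525 - 47951} = \frac{\left(-65632\right) \frac{1}{55653}}{-8426} = \left(- \frac{65632}{55653}\right) \left(- \frac{1}{8426}\right) = \frac{32816}{234466089}$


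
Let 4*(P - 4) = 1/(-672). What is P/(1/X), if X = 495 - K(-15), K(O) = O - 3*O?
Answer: 1666405/896 ≈ 1859.8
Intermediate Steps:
K(O) = -2*O
P = 10751/2688 (P = 4 + (¼)/(-672) = 4 + (¼)*(-1/672) = 4 - 1/2688 = 10751/2688 ≈ 3.9996)
X = 465 (X = 495 - (-2)*(-15) = 495 - 1*30 = 495 - 30 = 465)
P/(1/X) = 10751/(2688*(1/465)) = (10751/2688)*465 = 1666405/896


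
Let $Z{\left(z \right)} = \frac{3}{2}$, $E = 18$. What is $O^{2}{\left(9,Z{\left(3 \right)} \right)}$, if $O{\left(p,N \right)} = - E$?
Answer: $324$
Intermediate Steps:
$Z{\left(z \right)} = \frac{3}{2}$ ($Z{\left(z \right)} = 3 \cdot \frac{1}{2} = \frac{3}{2}$)
$O{\left(p,N \right)} = -18$ ($O{\left(p,N \right)} = \left(-1\right) 18 = -18$)
$O^{2}{\left(9,Z{\left(3 \right)} \right)} = \left(-18\right)^{2} = 324$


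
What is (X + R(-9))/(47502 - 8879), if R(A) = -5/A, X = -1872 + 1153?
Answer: -6466/347607 ≈ -0.018601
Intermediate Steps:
X = -719
(X + R(-9))/(47502 - 8879) = (-719 - 5/(-9))/(47502 - 8879) = (-719 - 5*(-⅑))/38623 = (-719 + 5/9)*(1/38623) = -6466/9*1/38623 = -6466/347607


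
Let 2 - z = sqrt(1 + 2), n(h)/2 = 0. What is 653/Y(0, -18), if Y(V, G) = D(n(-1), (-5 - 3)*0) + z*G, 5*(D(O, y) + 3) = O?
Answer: -8489/183 - 1306*sqrt(3)/61 ≈ -83.471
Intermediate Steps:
n(h) = 0 (n(h) = 2*0 = 0)
z = 2 - sqrt(3) (z = 2 - sqrt(1 + 2) = 2 - sqrt(3) ≈ 0.26795)
D(O, y) = -3 + O/5
Y(V, G) = -3 + G*(2 - sqrt(3)) (Y(V, G) = (-3 + (1/5)*0) + (2 - sqrt(3))*G = (-3 + 0) + G*(2 - sqrt(3)) = -3 + G*(2 - sqrt(3)))
653/Y(0, -18) = 653/(-3 - 18*(2 - sqrt(3))) = 653/(-3 + (-36 + 18*sqrt(3))) = 653/(-39 + 18*sqrt(3))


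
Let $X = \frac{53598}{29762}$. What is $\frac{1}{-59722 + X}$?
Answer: $- \frac{14881}{888696283} \approx -1.6745 \cdot 10^{-5}$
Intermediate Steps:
$X = \frac{26799}{14881}$ ($X = 53598 \cdot \frac{1}{29762} = \frac{26799}{14881} \approx 1.8009$)
$\frac{1}{-59722 + X} = \frac{1}{-59722 + \frac{26799}{14881}} = \frac{1}{- \frac{888696283}{14881}} = - \frac{14881}{888696283}$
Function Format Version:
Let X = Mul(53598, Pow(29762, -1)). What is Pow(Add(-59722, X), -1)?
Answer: Rational(-14881, 888696283) ≈ -1.6745e-5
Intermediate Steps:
X = Rational(26799, 14881) (X = Mul(53598, Rational(1, 29762)) = Rational(26799, 14881) ≈ 1.8009)
Pow(Add(-59722, X), -1) = Pow(Add(-59722, Rational(26799, 14881)), -1) = Pow(Rational(-888696283, 14881), -1) = Rational(-14881, 888696283)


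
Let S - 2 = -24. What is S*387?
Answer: -8514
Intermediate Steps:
S = -22 (S = 2 - 24 = -22)
S*387 = -22*387 = -8514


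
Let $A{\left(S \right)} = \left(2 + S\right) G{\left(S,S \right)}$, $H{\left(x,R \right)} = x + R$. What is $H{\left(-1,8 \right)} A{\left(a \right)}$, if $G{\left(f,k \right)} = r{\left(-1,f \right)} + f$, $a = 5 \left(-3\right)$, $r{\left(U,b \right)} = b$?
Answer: $2730$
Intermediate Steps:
$H{\left(x,R \right)} = R + x$
$a = -15$
$G{\left(f,k \right)} = 2 f$ ($G{\left(f,k \right)} = f + f = 2 f$)
$A{\left(S \right)} = 2 S \left(2 + S\right)$ ($A{\left(S \right)} = \left(2 + S\right) 2 S = 2 S \left(2 + S\right)$)
$H{\left(-1,8 \right)} A{\left(a \right)} = \left(8 - 1\right) 2 \left(-15\right) \left(2 - 15\right) = 7 \cdot 2 \left(-15\right) \left(-13\right) = 7 \cdot 390 = 2730$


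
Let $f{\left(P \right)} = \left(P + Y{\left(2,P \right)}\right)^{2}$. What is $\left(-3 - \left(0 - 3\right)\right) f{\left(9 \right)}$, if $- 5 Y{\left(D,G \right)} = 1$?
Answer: $0$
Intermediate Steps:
$Y{\left(D,G \right)} = - \frac{1}{5}$ ($Y{\left(D,G \right)} = \left(- \frac{1}{5}\right) 1 = - \frac{1}{5}$)
$f{\left(P \right)} = \left(- \frac{1}{5} + P\right)^{2}$ ($f{\left(P \right)} = \left(P - \frac{1}{5}\right)^{2} = \left(- \frac{1}{5} + P\right)^{2}$)
$\left(-3 - \left(0 - 3\right)\right) f{\left(9 \right)} = \left(-3 - \left(0 - 3\right)\right) \frac{\left(-1 + 5 \cdot 9\right)^{2}}{25} = \left(-3 - -3\right) \frac{\left(-1 + 45\right)^{2}}{25} = \left(-3 + 3\right) \frac{44^{2}}{25} = 0 \cdot \frac{1}{25} \cdot 1936 = 0 \cdot \frac{1936}{25} = 0$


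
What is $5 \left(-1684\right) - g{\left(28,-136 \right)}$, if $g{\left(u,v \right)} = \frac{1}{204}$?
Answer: $- \frac{1717681}{204} \approx -8420.0$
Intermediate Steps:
$g{\left(u,v \right)} = \frac{1}{204}$
$5 \left(-1684\right) - g{\left(28,-136 \right)} = 5 \left(-1684\right) - \frac{1}{204} = -8420 - \frac{1}{204} = - \frac{1717681}{204}$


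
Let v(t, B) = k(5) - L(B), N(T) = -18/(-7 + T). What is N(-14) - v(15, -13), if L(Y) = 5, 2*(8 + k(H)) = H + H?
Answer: 62/7 ≈ 8.8571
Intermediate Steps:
k(H) = -8 + H (k(H) = -8 + (H + H)/2 = -8 + (2*H)/2 = -8 + H)
v(t, B) = -8 (v(t, B) = (-8 + 5) - 1*5 = -3 - 5 = -8)
N(-14) - v(15, -13) = -18/(-7 - 14) - 1*(-8) = -18/(-21) + 8 = -18*(-1/21) + 8 = 6/7 + 8 = 62/7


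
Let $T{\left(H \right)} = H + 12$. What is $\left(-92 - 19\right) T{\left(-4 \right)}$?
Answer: $-888$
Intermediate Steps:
$T{\left(H \right)} = 12 + H$
$\left(-92 - 19\right) T{\left(-4 \right)} = \left(-92 - 19\right) \left(12 - 4\right) = \left(-111\right) 8 = -888$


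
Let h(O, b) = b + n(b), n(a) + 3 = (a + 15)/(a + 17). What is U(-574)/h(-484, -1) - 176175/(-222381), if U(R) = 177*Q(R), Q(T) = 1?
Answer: -34498569/617725 ≈ -55.848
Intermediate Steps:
n(a) = -3 + (15 + a)/(17 + a) (n(a) = -3 + (a + 15)/(a + 17) = -3 + (15 + a)/(17 + a))
U(R) = 177 (U(R) = 177*1 = 177)
h(O, b) = b + 2*(-18 - b)/(17 + b)
U(-574)/h(-484, -1) - 176175/(-222381) = 177/(((-36 + (-1)**2 + 15*(-1))/(17 - 1))) - 176175/(-222381) = 177/(((-36 + 1 - 15)/16)) - 176175*(-1/222381) = 177/(((1/16)*(-50))) + 19575/24709 = 177/(-25/8) + 19575/24709 = 177*(-8/25) + 19575/24709 = -1416/25 + 19575/24709 = -34498569/617725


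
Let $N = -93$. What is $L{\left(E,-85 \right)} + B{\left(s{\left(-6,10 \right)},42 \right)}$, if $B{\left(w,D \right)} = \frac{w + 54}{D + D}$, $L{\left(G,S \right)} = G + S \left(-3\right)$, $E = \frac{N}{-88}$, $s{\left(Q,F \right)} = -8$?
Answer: $\frac{474205}{1848} \approx 256.6$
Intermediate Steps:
$E = \frac{93}{88}$ ($E = - \frac{93}{-88} = \left(-93\right) \left(- \frac{1}{88}\right) = \frac{93}{88} \approx 1.0568$)
$L{\left(G,S \right)} = G - 3 S$
$B{\left(w,D \right)} = \frac{54 + w}{2 D}$
$L{\left(E,-85 \right)} + B{\left(s{\left(-6,10 \right)},42 \right)} = \left(\frac{93}{88} - -255\right) + \frac{54 - 8}{2 \cdot 42} = \left(\frac{93}{88} + 255\right) + \frac{1}{2} \cdot \frac{1}{42} \cdot 46 = \frac{22533}{88} + \frac{23}{42} = \frac{474205}{1848}$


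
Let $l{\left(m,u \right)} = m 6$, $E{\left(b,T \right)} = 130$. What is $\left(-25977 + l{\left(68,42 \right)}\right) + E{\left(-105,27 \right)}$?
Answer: $-25439$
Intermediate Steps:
$l{\left(m,u \right)} = 6 m$
$\left(-25977 + l{\left(68,42 \right)}\right) + E{\left(-105,27 \right)} = \left(-25977 + 6 \cdot 68\right) + 130 = \left(-25977 + 408\right) + 130 = -25569 + 130 = -25439$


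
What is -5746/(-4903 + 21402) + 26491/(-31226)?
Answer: -616499605/515197774 ≈ -1.1966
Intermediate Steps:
-5746/(-4903 + 21402) + 26491/(-31226) = -5746/16499 + 26491*(-1/31226) = -5746*1/16499 - 26491/31226 = -5746/16499 - 26491/31226 = -616499605/515197774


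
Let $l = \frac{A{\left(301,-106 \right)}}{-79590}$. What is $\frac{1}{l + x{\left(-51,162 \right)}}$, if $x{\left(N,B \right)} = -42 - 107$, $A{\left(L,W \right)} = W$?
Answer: $- \frac{39795}{5929402} \approx -0.0067115$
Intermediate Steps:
$x{\left(N,B \right)} = -149$ ($x{\left(N,B \right)} = -42 - 107 = -149$)
$l = \frac{53}{39795}$ ($l = - \frac{106}{-79590} = \left(-106\right) \left(- \frac{1}{79590}\right) = \frac{53}{39795} \approx 0.0013318$)
$\frac{1}{l + x{\left(-51,162 \right)}} = \frac{1}{\frac{53}{39795} - 149} = \frac{1}{- \frac{5929402}{39795}} = - \frac{39795}{5929402}$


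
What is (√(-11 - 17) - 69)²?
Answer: 4733 - 276*I*√7 ≈ 4733.0 - 730.23*I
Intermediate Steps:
(√(-11 - 17) - 69)² = (√(-28) - 69)² = (2*I*√7 - 69)² = (-69 + 2*I*√7)²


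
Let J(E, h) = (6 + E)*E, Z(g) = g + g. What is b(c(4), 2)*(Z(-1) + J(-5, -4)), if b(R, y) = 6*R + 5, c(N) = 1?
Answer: -77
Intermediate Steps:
Z(g) = 2*g
b(R, y) = 5 + 6*R
J(E, h) = E*(6 + E)
b(c(4), 2)*(Z(-1) + J(-5, -4)) = (5 + 6*1)*(2*(-1) - 5*(6 - 5)) = (5 + 6)*(-2 - 5*1) = 11*(-2 - 5) = 11*(-7) = -77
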